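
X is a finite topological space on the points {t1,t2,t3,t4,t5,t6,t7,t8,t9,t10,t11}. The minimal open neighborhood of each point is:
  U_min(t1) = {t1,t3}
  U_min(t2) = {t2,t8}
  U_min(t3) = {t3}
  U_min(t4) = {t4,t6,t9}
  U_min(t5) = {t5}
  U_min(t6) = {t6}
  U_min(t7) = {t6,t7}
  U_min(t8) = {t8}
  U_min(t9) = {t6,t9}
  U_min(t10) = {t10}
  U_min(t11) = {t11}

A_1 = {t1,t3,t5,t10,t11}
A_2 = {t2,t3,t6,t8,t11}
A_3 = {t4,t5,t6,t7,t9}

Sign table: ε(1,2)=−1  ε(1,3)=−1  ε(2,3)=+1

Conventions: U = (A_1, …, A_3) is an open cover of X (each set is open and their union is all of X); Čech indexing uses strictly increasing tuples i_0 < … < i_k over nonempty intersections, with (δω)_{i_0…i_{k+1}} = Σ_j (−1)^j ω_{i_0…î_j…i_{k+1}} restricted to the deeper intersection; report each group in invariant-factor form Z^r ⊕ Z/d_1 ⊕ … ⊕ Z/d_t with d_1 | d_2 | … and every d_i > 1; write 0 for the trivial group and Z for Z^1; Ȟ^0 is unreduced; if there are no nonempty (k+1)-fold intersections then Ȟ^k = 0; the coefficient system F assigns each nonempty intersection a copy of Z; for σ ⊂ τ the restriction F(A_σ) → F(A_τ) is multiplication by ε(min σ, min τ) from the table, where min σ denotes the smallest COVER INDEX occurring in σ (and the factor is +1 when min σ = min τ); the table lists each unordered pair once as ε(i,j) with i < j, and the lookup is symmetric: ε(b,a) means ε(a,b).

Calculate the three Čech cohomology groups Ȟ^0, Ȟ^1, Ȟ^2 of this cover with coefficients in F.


cover nerve:
  A12={t3,t11} A13={t5} A23={t6}
C dims 3,3; δ0: rk 2, SNF 1^2
Ȟ^0: (3−2)−0=1 ⇒ Z
Ȟ^1: (3−0)−2=1 ⇒ Z
Ȟ^2: (0−0)−0=0 ⇒ 0

Ȟ^0(U;F) ≅ Z,  Ȟ^1(U;F) ≅ Z,  Ȟ^2(U;F) ≅ 0


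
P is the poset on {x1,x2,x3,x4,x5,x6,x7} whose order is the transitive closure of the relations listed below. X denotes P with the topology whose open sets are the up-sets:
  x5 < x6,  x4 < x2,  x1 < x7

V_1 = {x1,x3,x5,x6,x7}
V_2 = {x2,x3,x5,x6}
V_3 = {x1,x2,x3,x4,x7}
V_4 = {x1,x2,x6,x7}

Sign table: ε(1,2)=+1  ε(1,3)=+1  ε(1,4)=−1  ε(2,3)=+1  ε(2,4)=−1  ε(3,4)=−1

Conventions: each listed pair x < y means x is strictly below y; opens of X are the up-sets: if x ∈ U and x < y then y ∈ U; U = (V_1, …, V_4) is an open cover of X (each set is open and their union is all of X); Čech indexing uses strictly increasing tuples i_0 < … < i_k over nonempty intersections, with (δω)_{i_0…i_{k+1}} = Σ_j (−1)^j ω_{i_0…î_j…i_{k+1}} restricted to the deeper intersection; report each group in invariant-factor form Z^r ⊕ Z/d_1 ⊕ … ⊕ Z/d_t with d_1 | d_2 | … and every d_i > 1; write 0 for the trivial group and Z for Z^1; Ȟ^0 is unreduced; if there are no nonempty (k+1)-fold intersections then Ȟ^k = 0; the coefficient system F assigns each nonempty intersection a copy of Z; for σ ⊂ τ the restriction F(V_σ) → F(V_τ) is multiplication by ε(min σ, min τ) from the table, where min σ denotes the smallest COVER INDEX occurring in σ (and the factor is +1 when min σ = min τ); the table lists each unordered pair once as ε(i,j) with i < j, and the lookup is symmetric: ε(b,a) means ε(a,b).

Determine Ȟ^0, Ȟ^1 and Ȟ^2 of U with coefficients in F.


nonempty overlaps:
  V12={x3,x5,x6} V13={x1,x3,x7} V14={x1,x6,x7} V23={x2,x3} V24={x2,x6} V34={x1,x2,x7}
  V123={x3} V124={x6} V134={x1,x7} V234={x2}
C dims 4,6,4; δ0: rk 3, SNF 1^3; δ1: rk 3, SNF 1^3
degree 0: 4−3−0 = 1 → Ȟ^0 ≅ Z
degree 1: 6−3−3 = 0 → Ȟ^1 ≅ 0
degree 2: 4−0−3 = 1 → Ȟ^2 ≅ Z

Ȟ^0 = Z, Ȟ^1 = 0, Ȟ^2 = Z


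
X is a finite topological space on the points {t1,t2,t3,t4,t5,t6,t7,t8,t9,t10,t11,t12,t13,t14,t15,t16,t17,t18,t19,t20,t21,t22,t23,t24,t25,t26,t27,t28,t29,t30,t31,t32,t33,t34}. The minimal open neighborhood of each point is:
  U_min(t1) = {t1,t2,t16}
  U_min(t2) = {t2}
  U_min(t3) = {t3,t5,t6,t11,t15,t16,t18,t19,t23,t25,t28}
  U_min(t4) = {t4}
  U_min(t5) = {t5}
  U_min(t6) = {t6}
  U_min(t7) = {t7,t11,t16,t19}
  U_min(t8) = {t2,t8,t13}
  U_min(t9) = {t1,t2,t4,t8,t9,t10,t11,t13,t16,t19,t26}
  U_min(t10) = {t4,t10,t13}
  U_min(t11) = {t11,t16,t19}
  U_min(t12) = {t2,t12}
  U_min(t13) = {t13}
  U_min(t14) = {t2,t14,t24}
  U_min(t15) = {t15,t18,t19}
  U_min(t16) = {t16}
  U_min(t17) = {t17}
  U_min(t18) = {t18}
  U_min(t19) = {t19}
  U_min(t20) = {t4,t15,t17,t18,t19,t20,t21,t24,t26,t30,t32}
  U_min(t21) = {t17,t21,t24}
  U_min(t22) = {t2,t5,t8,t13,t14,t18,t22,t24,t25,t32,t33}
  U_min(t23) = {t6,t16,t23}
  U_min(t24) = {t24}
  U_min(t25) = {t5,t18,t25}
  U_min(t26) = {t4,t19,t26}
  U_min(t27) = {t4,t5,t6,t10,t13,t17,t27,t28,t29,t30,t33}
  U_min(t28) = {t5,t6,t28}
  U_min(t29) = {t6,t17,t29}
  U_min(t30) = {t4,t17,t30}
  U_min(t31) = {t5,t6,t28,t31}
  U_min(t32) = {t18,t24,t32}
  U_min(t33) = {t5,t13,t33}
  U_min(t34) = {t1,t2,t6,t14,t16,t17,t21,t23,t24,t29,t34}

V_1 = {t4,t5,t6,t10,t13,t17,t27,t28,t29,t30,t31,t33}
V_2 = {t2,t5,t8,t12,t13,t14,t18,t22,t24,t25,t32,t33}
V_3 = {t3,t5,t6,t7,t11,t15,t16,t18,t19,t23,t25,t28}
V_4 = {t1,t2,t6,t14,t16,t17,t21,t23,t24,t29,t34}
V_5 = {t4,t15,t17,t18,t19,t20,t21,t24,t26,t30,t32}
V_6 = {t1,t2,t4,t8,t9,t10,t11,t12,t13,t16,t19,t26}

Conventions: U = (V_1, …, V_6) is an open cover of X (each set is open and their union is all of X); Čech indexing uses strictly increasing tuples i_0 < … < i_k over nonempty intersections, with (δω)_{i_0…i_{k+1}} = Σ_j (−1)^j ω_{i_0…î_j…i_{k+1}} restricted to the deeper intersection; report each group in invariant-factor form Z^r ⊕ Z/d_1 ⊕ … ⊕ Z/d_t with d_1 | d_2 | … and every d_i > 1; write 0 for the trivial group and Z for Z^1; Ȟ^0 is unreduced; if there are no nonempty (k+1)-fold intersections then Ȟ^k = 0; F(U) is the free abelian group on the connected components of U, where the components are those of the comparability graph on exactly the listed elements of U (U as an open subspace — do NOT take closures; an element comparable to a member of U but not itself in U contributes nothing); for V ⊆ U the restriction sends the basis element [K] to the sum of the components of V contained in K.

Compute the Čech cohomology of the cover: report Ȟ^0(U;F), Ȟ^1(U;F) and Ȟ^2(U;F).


Ȟ^0 = Z,  Ȟ^1 = 0,  Ȟ^2 = Z/2

nerve simplices:
  V12={t5,t13,t33} V13={t5,t6,t28} V14={t6,t17,t29} V15={t4,t17,t30} V16={t4,t10,t13} V23={t5,t18,t25} V24={t2,t14,t24} V25={t18,t24,t32} V26={t2,t8,t12,t13} V34={t6,t16,t23} V35={t15,t18,t19} V36={t11,t16,t19} V45={t17,t21,t24} V46={t1,t2,t16} V56={t4,t19,t26}
  V123={t5} V126={t13} V134={t6} V145={t17} V156={t4} V235={t18} V245={t24} V246={t2} V346={t16} V356={t19}
components per intersection:
  V1: {t4,t5,t6,t10,t13,t17,t27,t28,t29,t30,t31,t33}
  V2: {t2,t5,t8,t12,t13,t14,t18,t22,t24,t25,t32,t33}
  V3: {t3,t5,t6,t7,t11,t15,t16,t18,t19,t23,t25,t28}
  V4: {t1,t2,t6,t14,t16,t17,t21,t23,t24,t29,t34}
  V5: {t4,t15,t17,t18,t19,t20,t21,t24,t26,t30,t32}
  V6: {t1,t2,t4,t8,t9,t10,t11,t12,t13,t16,t19,t26}
  V12: {t5,t13,t33}
  V13: {t5,t6,t28}
  V14: {t6,t17,t29}
  V15: {t4,t17,t30}
  V16: {t4,t10,t13}
  V23: {t5,t18,t25}
  V24: {t2,t14,t24}
  V25: {t18,t24,t32}
  V26: {t2,t8,t12,t13}
  V34: {t6,t16,t23}
  V35: {t15,t18,t19}
  V36: {t11,t16,t19}
  V45: {t17,t21,t24}
  V46: {t1,t2,t16}
  V56: {t4,t19,t26}
  V123: {t5}
  V126: {t13}
  V134: {t6}
  V145: {t17}
  V156: {t4}
  V235: {t18}
  V245: {t24}
  V246: {t2}
  V346: {t16}
  V356: {t19}
C dims 6,15,10; δ0: rk 5, SNF 1^5; δ1: rk 10, SNF 1^9·2
degree 0: 6−5−0 = 1 → Ȟ^0 ≅ Z
degree 1: 15−10−5 = 0 → Ȟ^1 ≅ 0
degree 2: 10−0−10 = 0 plus torsion [2] → Ȟ^2 ≅ Z/2


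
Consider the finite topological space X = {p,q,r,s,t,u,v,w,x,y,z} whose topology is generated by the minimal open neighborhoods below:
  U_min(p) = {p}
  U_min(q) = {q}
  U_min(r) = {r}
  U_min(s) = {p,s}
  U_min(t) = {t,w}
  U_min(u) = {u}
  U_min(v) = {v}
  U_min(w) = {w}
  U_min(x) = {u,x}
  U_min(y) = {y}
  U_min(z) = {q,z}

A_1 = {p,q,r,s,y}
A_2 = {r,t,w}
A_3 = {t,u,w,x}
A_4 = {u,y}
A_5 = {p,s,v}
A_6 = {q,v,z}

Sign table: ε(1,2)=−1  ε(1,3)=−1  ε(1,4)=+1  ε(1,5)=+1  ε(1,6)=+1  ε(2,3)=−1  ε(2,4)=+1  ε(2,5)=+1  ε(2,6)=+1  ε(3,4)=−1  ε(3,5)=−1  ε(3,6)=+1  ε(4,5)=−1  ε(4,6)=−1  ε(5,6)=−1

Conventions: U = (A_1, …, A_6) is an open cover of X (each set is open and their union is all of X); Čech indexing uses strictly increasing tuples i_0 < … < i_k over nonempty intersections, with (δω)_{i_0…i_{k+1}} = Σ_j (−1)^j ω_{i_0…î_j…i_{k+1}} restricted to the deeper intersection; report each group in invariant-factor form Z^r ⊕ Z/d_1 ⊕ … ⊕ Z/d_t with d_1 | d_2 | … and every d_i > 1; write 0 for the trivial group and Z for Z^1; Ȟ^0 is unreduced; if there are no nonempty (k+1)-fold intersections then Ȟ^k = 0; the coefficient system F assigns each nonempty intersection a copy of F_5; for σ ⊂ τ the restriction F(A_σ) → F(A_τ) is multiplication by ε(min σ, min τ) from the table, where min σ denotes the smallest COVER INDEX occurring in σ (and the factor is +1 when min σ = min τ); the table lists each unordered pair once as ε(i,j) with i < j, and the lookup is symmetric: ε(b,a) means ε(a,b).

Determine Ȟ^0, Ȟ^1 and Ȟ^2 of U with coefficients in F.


Ȟ^0(U;F) ≅ 0, Ȟ^1(U;F) ≅ Z/5 and Ȟ^2(U;F) ≅ 0

nonempty intersections:
  A12={r} A14={y} A15={p,s} A16={q} A23={t,w} A34={u} A56={v}
C dims 6,7; δ0: rk_F5 6
Ȟ^0: (6−6)−0=0 ⇒ 0
Ȟ^1: (7−0)−6=1 ⇒ Z/5
Ȟ^2: (0−0)−0=0 ⇒ 0


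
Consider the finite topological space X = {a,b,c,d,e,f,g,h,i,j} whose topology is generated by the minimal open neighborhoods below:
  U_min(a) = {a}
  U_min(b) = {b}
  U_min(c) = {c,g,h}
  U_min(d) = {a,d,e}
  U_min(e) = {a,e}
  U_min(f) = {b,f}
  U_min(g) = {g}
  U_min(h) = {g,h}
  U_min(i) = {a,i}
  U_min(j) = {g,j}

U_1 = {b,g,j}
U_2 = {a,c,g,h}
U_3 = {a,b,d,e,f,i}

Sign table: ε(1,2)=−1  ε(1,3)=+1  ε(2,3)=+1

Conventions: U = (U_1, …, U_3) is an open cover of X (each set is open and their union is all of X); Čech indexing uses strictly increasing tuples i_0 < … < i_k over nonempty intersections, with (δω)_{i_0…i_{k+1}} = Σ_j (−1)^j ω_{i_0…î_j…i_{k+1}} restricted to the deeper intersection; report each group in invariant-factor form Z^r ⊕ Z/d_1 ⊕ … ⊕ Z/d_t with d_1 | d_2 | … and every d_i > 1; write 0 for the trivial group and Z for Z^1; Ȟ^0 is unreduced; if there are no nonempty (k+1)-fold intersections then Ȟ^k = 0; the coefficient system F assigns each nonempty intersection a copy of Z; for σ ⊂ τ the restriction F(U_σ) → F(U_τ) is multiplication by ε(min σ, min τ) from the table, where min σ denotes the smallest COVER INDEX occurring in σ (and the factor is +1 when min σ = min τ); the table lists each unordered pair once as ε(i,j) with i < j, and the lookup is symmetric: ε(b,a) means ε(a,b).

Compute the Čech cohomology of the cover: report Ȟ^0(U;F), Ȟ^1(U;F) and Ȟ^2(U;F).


Ȟ^0 ≅ 0, Ȟ^1 ≅ Z/2, Ȟ^2 ≅ 0

nonempty overlaps:
  U12={g} U13={b} U23={a}
C dims 3,3; δ0: rk 3, SNF 1^2·2
degree 0: 3−3−0 = 0 → Ȟ^0 ≅ 0
degree 1: 3−0−3 = 0 plus torsion [2] → Ȟ^1 ≅ Z/2
degree 2: 0−0−0 = 0 → Ȟ^2 ≅ 0


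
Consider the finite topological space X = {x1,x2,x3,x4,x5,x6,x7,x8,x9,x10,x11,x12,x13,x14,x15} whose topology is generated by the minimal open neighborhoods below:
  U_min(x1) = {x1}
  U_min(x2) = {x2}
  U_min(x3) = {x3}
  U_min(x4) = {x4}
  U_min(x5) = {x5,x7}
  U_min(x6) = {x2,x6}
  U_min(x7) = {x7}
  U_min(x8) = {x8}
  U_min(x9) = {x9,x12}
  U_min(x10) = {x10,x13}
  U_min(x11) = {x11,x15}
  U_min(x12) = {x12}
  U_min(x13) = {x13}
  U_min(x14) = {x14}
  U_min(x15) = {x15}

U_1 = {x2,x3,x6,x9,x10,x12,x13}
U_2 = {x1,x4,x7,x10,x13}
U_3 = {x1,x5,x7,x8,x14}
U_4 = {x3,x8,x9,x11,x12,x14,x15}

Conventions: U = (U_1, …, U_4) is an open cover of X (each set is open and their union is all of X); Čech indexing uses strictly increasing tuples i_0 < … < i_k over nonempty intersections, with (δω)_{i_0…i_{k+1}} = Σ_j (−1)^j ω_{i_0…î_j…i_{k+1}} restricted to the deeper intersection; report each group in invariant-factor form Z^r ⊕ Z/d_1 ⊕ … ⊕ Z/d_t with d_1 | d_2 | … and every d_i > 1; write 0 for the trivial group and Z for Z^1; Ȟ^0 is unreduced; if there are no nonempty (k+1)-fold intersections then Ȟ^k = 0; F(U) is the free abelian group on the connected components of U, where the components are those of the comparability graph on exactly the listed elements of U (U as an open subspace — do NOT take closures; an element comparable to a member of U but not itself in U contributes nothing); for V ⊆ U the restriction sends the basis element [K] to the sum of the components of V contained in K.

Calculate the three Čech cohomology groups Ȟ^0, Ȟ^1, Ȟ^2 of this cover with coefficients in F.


Ȟ^0 = Z^10, Ȟ^1 = 0 and Ȟ^2 = 0

nerve simplices:
  U12={x10,x13} U14={x3,x9,x12} U23={x1,x7} U34={x8,x14}
components per intersection:
  U1: {x2,x6} {x3} {x9,x12} {x10,x13}
  U2: {x1} {x4} {x7} {x10,x13}
  U3: {x1} {x5,x7} {x8} {x14}
  U4: {x3} {x8} {x9,x12} {x11,x15} {x14}
  U12: {x10,x13}
  U14: {x3} {x9,x12}
  U23: {x1} {x7}
  U34: {x8} {x14}
C dims 17,7; δ0: rk 7, SNF 1^7
degree 0: 17−7−0 = 10 → Ȟ^0 ≅ Z^10
degree 1: 7−0−7 = 0 → Ȟ^1 ≅ 0
degree 2: 0−0−0 = 0 → Ȟ^2 ≅ 0


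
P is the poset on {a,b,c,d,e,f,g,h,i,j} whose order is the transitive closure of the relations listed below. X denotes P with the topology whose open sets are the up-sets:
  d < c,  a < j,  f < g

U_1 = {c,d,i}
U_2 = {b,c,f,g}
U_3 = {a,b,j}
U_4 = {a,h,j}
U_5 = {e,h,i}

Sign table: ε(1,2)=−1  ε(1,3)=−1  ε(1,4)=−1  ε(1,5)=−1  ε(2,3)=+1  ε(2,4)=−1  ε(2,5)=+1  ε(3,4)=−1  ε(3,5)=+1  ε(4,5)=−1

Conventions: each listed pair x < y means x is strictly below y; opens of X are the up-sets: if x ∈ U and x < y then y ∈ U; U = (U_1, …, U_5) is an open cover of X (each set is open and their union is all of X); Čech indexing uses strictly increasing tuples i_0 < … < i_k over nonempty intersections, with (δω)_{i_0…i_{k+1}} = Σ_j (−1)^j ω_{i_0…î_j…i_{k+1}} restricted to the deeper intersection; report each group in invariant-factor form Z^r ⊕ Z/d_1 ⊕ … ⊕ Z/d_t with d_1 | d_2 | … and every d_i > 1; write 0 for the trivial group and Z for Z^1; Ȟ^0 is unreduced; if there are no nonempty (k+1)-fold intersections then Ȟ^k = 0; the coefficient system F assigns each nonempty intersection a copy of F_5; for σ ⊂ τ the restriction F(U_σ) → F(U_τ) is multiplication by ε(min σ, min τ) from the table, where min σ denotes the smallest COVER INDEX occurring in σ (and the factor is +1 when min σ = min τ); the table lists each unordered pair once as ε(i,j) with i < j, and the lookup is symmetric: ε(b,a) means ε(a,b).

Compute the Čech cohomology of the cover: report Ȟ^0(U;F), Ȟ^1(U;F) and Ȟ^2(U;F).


nonempty overlaps:
  U12={c} U15={i} U23={b} U34={a,j} U45={h}
C dims 5,5; δ0: rk_F5 4
degree 0: 5−4−0 = 1 → Ȟ^0 ≅ Z/5
degree 1: 5−0−4 = 1 → Ȟ^1 ≅ Z/5
degree 2: 0−0−0 = 0 → Ȟ^2 ≅ 0

Ȟ^0 ≅ Z/5,  Ȟ^1 ≅ Z/5,  Ȟ^2 ≅ 0


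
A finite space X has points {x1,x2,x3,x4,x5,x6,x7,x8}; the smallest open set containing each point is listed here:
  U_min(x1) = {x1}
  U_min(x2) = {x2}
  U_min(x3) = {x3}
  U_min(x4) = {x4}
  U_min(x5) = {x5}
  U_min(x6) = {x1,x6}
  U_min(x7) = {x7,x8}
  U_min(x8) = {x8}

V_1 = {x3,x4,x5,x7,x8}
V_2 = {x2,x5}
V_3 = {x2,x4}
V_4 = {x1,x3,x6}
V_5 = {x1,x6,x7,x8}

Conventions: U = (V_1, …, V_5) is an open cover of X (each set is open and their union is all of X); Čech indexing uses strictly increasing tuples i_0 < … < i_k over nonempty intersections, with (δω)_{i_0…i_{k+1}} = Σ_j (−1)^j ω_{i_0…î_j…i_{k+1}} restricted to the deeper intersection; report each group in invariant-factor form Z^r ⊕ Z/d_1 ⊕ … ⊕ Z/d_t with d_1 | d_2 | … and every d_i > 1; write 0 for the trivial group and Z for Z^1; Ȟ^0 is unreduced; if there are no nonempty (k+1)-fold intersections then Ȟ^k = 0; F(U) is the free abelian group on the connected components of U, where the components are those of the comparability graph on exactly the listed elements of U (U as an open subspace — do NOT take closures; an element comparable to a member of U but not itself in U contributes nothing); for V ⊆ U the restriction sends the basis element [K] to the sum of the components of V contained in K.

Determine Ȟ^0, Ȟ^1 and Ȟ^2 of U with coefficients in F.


intersection data:
  V12={x5} V13={x4} V14={x3} V15={x7,x8} V23={x2} V45={x1,x6}
components per intersection:
  V1: {x3} {x4} {x5} {x7,x8}
  V2: {x2} {x5}
  V3: {x2} {x4}
  V4: {x1,x6} {x3}
  V5: {x1,x6} {x7,x8}
  V12: {x5}
  V13: {x4}
  V14: {x3}
  V15: {x7,x8}
  V23: {x2}
  V45: {x1,x6}
C dims 12,6; δ0: rk 6, SNF 1^6
Ȟ^0 = (12 − 6) − 0 = 6, so Ȟ^0 ≅ Z^6
Ȟ^1 = (6 − 0) − 6 = 0, so Ȟ^1 ≅ 0
Ȟ^2 = (0 − 0) − 0 = 0, so Ȟ^2 ≅ 0

Ȟ^0 ≅ Z^6, Ȟ^1 ≅ 0, Ȟ^2 ≅ 0


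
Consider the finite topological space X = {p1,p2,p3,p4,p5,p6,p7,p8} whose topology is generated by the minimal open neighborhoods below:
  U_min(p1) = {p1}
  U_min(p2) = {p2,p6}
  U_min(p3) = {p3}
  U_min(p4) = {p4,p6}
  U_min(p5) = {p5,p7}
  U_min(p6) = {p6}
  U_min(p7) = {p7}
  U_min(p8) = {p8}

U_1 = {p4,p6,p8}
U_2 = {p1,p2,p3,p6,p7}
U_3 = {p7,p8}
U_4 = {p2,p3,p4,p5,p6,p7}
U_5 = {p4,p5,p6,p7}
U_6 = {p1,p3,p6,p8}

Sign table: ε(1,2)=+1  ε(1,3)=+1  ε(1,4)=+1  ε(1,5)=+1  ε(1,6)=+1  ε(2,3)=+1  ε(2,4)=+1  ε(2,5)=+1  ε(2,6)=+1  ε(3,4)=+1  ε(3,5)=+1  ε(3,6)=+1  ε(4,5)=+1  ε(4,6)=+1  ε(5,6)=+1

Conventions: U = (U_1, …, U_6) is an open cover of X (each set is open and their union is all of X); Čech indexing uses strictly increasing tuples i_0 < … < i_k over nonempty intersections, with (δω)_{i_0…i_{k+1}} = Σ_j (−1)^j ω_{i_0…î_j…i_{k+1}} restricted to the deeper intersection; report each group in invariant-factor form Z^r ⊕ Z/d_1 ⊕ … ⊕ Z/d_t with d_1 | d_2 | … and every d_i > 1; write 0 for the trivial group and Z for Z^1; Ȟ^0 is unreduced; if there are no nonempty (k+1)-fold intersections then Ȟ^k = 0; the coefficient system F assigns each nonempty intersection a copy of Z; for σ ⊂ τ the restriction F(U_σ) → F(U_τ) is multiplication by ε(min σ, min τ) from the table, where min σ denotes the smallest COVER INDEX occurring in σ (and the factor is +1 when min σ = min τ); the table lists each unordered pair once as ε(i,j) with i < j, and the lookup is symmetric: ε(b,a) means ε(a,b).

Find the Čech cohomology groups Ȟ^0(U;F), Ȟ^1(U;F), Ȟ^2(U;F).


nerve of the cover:
  U12={p6} U13={p8} U14={p4,p6} U15={p4,p6} U16={p6,p8} U23={p7} U24={p2,p3,p6,p7} U25={p6,p7} U26={p1,p3,p6} U34={p7} U35={p7} U36={p8} U45={p4,p5,p6,p7} U46={p3,p6} U56={p6}
  U124={p6} U125={p6} U126={p6} U136={p8} U145={p4,p6} U146={p6} U156={p6} U234={p7} U235={p7} U245={p6,p7} U246={p3,p6} U256={p6} U345={p7} U456={p6}
  U1245={p6} U1246={p6} U1256={p6} U1456={p6} U2345={p7} U2456={p6}
  U12456={p6}
C dims 6,15,14,6; δ0: rk 5, SNF 1^5; δ1: rk 9, SNF 1^9; δ2: rk 5, SNF 1^5
Ȟ^0 = (6 − 5) − 0 = 1, so Ȟ^0 ≅ Z
Ȟ^1 = (15 − 9) − 5 = 1, so Ȟ^1 ≅ Z
Ȟ^2 = (14 − 5) − 9 = 0, so Ȟ^2 ≅ 0

Ȟ^0(U;F) ≅ Z, Ȟ^1(U;F) ≅ Z, Ȟ^2(U;F) ≅ 0


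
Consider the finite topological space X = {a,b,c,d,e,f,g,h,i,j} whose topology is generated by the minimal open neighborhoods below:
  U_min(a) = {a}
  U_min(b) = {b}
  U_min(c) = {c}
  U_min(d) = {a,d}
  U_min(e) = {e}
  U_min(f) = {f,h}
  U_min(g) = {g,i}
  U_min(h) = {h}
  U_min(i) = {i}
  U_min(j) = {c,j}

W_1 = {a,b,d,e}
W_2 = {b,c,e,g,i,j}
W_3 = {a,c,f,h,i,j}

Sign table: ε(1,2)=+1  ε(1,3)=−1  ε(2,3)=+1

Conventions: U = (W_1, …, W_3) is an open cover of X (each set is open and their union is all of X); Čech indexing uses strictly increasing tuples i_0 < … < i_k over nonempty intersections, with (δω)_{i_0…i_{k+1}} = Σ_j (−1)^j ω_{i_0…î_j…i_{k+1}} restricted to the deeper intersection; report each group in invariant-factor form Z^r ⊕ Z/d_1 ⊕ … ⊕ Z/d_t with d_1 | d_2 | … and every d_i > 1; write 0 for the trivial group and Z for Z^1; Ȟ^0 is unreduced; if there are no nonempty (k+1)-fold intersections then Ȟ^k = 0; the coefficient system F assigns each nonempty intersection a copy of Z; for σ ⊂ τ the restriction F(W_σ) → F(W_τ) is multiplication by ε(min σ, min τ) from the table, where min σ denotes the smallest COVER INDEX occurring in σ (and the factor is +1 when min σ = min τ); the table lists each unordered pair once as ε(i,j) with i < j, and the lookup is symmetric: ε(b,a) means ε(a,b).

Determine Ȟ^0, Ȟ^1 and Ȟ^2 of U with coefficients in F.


Ȟ^0 ≅ 0, Ȟ^1 ≅ Z/2, Ȟ^2 ≅ 0

nonempty overlaps:
  W12={b,e} W13={a} W23={c,i,j}
C dims 3,3; δ0: rk 3, SNF 1^2·2
degree 0: 3−3−0 = 0 → Ȟ^0 ≅ 0
degree 1: 3−0−3 = 0 plus torsion [2] → Ȟ^1 ≅ Z/2
degree 2: 0−0−0 = 0 → Ȟ^2 ≅ 0


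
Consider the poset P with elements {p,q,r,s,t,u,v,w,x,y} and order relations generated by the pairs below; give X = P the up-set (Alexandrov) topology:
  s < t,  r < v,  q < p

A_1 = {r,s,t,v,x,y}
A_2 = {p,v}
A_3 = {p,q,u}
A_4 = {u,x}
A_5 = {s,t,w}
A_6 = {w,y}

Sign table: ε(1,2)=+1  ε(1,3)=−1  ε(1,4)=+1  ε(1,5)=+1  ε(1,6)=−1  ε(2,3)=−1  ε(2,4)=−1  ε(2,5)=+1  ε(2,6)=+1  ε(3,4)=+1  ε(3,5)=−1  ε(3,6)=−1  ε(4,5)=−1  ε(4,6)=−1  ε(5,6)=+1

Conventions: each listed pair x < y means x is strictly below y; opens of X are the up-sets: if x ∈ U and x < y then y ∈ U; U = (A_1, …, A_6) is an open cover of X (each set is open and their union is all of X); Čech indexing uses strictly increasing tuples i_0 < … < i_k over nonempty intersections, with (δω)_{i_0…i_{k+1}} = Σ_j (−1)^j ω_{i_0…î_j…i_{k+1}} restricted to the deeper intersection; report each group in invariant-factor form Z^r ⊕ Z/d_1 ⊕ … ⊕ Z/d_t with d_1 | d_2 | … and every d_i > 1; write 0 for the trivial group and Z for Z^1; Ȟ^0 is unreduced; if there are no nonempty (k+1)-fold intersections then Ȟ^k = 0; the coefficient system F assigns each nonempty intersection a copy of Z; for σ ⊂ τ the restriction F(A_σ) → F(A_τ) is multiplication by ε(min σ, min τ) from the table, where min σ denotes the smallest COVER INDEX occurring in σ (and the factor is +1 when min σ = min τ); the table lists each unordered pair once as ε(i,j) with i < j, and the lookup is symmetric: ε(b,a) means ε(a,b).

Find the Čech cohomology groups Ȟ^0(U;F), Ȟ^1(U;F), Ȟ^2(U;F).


Ȟ^0 ≅ 0, Ȟ^1 ≅ Z ⊕ Z/2, Ȟ^2 ≅ 0

nerve of the cover:
  A12={v} A14={x} A15={s,t} A16={y} A23={p} A34={u} A56={w}
C dims 6,7; δ0: rk 6, SNF 1^5·2
Ȟ^0 = (6 − 6) − 0 = 0, so Ȟ^0 ≅ 0
Ȟ^1 = (7 − 0) − 6 = 1 plus torsion [2], so Ȟ^1 ≅ Z ⊕ Z/2
Ȟ^2 = (0 − 0) − 0 = 0, so Ȟ^2 ≅ 0


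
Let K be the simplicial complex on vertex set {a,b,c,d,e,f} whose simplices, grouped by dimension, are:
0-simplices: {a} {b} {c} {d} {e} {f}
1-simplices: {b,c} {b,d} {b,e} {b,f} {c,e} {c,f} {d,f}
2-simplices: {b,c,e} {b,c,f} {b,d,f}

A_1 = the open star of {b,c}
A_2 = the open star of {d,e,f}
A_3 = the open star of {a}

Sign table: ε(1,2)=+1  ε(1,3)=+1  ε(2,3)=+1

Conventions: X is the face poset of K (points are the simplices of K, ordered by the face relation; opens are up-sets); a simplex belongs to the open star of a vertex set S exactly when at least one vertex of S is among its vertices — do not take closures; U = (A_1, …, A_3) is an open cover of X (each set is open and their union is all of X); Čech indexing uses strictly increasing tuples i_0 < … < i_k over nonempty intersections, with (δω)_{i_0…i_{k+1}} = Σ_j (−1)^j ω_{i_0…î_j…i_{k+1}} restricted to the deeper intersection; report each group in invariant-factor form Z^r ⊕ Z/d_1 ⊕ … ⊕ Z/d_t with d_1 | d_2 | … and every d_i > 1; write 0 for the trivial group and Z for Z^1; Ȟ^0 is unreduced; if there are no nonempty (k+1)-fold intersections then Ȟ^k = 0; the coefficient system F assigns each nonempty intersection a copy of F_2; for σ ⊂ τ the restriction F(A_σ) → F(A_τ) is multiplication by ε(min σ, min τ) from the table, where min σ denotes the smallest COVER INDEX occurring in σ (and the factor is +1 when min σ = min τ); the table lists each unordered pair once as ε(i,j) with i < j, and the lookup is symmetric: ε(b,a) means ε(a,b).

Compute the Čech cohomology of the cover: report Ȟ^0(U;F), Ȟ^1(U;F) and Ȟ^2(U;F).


nerve of the cover:
  A1={{b},{c},{b,c},{b,d},{b,e},{b,f},{c,e},{c,f},{b,c,e},{b,c,f},{b,d,f}} A2={{d},{e},{f},{b,d},{b,e},{b,f},{c,e},{c,f},{d,f},{b,c,e},{b,c,f},{b,d,f}} A3={{a}}
  A12={{b,d},{b,e},{b,f},{c,e},{c,f},{b,c,e},{b,c,f},{b,d,f}}
C dims 3,1; δ0: rk_F2 1
Ȟ^0 = (3 − 1) − 0 = 2, so Ȟ^0 ≅ Z/2 ⊕ Z/2
Ȟ^1 = (1 − 0) − 1 = 0, so Ȟ^1 ≅ 0
Ȟ^2 = (0 − 0) − 0 = 0, so Ȟ^2 ≅ 0

Ȟ^0(U;F) ≅ Z/2 ⊕ Z/2; Ȟ^1(U;F) ≅ 0; Ȟ^2(U;F) ≅ 0


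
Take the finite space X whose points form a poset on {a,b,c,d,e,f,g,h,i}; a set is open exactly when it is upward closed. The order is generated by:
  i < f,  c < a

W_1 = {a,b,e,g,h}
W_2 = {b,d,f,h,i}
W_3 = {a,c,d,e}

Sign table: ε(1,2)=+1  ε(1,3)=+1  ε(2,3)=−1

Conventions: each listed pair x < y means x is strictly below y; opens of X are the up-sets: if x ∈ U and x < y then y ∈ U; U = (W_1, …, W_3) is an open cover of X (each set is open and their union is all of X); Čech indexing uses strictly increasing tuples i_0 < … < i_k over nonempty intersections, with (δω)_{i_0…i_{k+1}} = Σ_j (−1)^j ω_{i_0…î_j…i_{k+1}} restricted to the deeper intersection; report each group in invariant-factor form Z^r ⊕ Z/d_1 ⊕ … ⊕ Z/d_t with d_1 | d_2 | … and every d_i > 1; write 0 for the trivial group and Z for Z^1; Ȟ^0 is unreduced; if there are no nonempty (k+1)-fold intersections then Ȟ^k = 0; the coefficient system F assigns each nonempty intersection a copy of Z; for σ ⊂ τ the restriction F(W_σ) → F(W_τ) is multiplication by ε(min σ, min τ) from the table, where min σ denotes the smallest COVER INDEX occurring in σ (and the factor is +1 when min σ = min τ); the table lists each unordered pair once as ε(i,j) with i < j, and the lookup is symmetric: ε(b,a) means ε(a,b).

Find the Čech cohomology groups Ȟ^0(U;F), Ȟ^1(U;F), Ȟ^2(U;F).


nonempty overlaps:
  W12={b,h} W13={a,e} W23={d}
C dims 3,3; δ0: rk 3, SNF 1^2·2
degree 0: 3−3−0 = 0 → Ȟ^0 ≅ 0
degree 1: 3−0−3 = 0 plus torsion [2] → Ȟ^1 ≅ Z/2
degree 2: 0−0−0 = 0 → Ȟ^2 ≅ 0

Ȟ^0 ≅ 0, Ȟ^1 ≅ Z/2 and Ȟ^2 ≅ 0


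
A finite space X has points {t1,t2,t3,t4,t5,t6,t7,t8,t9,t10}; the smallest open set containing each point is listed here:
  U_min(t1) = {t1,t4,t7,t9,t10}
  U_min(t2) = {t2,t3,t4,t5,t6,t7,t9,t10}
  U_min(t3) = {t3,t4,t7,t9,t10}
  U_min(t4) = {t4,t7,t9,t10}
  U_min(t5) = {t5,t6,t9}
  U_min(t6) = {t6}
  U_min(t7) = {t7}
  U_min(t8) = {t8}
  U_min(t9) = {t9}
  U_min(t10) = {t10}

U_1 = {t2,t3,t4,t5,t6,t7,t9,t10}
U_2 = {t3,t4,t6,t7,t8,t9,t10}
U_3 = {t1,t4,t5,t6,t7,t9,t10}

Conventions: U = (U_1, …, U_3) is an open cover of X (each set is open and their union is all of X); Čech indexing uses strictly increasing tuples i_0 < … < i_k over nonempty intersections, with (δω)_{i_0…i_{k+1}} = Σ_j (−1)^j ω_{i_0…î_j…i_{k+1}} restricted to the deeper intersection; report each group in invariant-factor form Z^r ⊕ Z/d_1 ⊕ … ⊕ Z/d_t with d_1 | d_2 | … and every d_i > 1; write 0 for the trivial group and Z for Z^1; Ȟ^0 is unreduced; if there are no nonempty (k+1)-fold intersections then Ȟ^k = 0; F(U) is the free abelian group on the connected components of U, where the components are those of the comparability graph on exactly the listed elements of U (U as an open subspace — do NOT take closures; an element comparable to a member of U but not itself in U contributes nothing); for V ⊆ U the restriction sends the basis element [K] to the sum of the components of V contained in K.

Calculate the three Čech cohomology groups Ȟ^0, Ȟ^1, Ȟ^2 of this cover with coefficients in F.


nonempty intersections:
  U12={t3,t4,t6,t7,t9,t10} U13={t4,t5,t6,t7,t9,t10} U23={t4,t6,t7,t9,t10}
  U123={t4,t6,t7,t9,t10}
components per intersection:
  U1: {t2,t3,t4,t5,t6,t7,t9,t10}
  U2: {t3,t4,t7,t9,t10} {t6} {t8}
  U3: {t1,t4,t5,t6,t7,t9,t10}
  U12: {t3,t4,t7,t9,t10} {t6}
  U13: {t4,t5,t6,t7,t9,t10}
  U23: {t4,t7,t9,t10} {t6}
  U123: {t4,t7,t9,t10} {t6}
C dims 5,5,2; δ0: rk 3, SNF 1^3; δ1: rk 2, SNF 1^2
Ȟ^0: (5−3)−0=2 ⇒ Z^2
Ȟ^1: (5−2)−3=0 ⇒ 0
Ȟ^2: (2−0)−2=0 ⇒ 0

Ȟ^0(U;F) ≅ Z^2, Ȟ^1(U;F) ≅ 0 and Ȟ^2(U;F) ≅ 0


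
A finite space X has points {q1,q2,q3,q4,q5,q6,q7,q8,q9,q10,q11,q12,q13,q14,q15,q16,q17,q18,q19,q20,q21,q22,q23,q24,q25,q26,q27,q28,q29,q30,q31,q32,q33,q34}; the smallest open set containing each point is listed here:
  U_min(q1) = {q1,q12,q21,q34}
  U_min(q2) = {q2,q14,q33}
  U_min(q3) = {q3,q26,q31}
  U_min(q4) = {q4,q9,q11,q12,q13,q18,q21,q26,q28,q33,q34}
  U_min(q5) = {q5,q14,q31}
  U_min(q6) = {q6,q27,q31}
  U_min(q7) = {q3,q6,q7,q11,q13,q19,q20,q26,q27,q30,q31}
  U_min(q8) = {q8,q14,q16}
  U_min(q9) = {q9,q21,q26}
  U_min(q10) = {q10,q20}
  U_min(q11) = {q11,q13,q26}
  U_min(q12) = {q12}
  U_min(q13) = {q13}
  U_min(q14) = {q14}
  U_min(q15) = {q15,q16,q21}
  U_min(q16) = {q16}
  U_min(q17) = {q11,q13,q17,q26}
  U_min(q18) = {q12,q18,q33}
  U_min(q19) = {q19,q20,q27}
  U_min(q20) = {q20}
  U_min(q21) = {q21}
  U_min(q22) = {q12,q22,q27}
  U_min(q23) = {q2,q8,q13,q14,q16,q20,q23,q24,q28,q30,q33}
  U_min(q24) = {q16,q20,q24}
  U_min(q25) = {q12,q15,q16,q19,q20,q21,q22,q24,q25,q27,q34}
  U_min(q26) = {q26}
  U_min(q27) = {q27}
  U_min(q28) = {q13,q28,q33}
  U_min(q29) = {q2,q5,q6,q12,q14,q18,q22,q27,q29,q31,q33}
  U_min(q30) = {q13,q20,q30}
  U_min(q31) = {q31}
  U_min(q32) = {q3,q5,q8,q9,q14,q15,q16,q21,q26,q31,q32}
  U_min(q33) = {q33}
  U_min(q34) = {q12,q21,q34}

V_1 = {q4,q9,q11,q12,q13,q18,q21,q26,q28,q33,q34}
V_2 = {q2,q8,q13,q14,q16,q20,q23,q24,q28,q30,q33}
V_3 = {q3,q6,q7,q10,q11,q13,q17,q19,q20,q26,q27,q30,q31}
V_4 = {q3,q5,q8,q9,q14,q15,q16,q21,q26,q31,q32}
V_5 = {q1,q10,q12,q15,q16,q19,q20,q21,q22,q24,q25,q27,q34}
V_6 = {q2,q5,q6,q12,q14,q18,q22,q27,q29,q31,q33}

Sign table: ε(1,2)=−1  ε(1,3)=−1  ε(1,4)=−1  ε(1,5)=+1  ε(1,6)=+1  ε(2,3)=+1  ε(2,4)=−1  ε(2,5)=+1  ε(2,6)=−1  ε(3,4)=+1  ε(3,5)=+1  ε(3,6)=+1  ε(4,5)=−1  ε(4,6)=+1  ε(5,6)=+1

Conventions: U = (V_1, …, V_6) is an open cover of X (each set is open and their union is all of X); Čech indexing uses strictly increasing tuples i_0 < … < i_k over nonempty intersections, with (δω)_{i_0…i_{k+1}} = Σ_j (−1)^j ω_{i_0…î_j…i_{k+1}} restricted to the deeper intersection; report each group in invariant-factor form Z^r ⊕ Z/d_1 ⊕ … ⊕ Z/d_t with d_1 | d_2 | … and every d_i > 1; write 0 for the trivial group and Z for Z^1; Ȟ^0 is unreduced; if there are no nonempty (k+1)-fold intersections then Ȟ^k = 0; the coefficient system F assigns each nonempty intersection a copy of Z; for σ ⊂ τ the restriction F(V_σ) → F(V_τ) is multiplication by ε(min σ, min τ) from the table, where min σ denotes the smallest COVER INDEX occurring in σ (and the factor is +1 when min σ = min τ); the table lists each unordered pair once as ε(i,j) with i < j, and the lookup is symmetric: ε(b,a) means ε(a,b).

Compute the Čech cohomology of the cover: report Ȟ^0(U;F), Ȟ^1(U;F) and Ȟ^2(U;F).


intersection data:
  V12={q13,q28,q33} V13={q11,q13,q26} V14={q9,q21,q26} V15={q12,q21,q34} V16={q12,q18,q33} V23={q13,q20,q30} V24={q8,q14,q16} V25={q16,q20,q24} V26={q2,q14,q33} V34={q3,q26,q31} V35={q10,q19,q20,q27} V36={q6,q27,q31} V45={q15,q16,q21} V46={q5,q14,q31} V56={q12,q22,q27}
  V123={q13} V126={q33} V134={q26} V145={q21} V156={q12} V235={q20} V245={q16} V246={q14} V346={q31} V356={q27}
C dims 6,15,10; δ0: rk 6, SNF 1^5·2; δ1: rk 9, SNF 1^9
Ȟ^0 = (6 − 6) − 0 = 0, so Ȟ^0 ≅ 0
Ȟ^1 = (15 − 9) − 6 = 0 plus torsion [2], so Ȟ^1 ≅ Z/2
Ȟ^2 = (10 − 0) − 9 = 1, so Ȟ^2 ≅ Z

Ȟ^0 = 0; Ȟ^1 = Z/2; Ȟ^2 = Z


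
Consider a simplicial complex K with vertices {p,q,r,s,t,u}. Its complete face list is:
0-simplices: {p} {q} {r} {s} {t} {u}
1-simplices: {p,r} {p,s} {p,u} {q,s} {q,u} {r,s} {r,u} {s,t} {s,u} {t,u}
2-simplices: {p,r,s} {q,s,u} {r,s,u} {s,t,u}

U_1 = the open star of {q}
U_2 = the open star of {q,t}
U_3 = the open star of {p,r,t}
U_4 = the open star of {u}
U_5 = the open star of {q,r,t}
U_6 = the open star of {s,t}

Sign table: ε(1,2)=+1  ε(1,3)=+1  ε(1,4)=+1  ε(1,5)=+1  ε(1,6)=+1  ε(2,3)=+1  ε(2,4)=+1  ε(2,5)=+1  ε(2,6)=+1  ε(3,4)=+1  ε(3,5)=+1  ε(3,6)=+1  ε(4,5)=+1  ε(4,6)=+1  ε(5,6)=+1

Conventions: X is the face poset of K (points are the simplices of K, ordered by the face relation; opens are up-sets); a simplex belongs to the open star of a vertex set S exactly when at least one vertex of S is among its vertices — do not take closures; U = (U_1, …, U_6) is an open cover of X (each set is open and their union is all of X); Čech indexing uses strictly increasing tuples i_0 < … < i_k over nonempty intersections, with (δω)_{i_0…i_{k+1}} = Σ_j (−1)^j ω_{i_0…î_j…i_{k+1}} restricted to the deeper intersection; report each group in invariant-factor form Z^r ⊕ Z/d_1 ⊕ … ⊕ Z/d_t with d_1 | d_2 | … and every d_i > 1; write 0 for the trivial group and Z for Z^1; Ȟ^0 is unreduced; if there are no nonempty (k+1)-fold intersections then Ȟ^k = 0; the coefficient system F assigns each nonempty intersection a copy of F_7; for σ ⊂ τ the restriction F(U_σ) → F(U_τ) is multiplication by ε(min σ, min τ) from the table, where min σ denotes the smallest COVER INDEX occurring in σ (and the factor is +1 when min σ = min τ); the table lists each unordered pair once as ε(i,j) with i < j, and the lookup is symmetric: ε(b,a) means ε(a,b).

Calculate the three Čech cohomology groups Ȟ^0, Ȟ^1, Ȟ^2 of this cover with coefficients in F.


nerve simplices:
  U1={{q},{q,s},{q,u},{q,s,u}} U2={{q},{t},{q,s},{q,u},{s,t},{t,u},{q,s,u},{s,t,u}} U3={{p},{r},{t},{p,r},{p,s},{p,u},{r,s},{r,u},{s,t},{t,u},{p,r,s},{r,s,u},{s,t,u}} U4={{u},{p,u},{q,u},{r,u},{s,u},{t,u},{q,s,u},{r,s,u},{s,t,u}} U5={{q},{r},{t},{p,r},{q,s},{q,u},{r,s},{r,u},{s,t},{t,u},{p,r,s},{q,s,u},{r,s,u},{s,t,u}} U6={{s},{t},{p,s},{q,s},{r,s},{s,t},{s,u},{t,u},{p,r,s},{q,s,u},{r,s,u},{s,t,u}}
  U12={{q},{q,s},{q,u},{q,s,u}} U14={{q,u},{q,s,u}} U15={{q},{q,s},{q,u},{q,s,u}} U16={{q,s},{q,s,u}} U23={{t},{s,t},{t,u},{s,t,u}} U24={{q,u},{t,u},{q,s,u},{s,t,u}} U25={{q},{t},{q,s},{q,u},{s,t},{t,u},{q,s,u},{s,t,u}} U26={{t},{q,s},{s,t},{t,u},{q,s,u},{s,t,u}} U34={{p,u},{r,u},{t,u},{r,s,u},{s,t,u}} U35={{r},{t},{p,r},{r,s},{r,u},{s,t},{t,u},{p,r,s},{r,s,u},{s,t,u}} U36={{t},{p,s},{r,s},{s,t},{t,u},{p,r,s},{r,s,u},{s,t,u}} U45={{q,u},{r,u},{t,u},{q,s,u},{r,s,u},{s,t,u}} U46={{s,u},{t,u},{q,s,u},{r,s,u},{s,t,u}} U56={{t},{q,s},{r,s},{s,t},{t,u},{p,r,s},{q,s,u},{r,s,u},{s,t,u}}
  U124={{q,u},{q,s,u}} U125={{q},{q,s},{q,u},{q,s,u}} U126={{q,s},{q,s,u}} U145={{q,u},{q,s,u}} U146={{q,s,u}} U156={{q,s},{q,s,u}} U234={{t,u},{s,t,u}} U235={{t},{s,t},{t,u},{s,t,u}} U236={{t},{s,t},{t,u},{s,t,u}} U245={{q,u},{t,u},{q,s,u},{s,t,u}} U246={{t,u},{q,s,u},{s,t,u}} U256={{t},{q,s},{s,t},{t,u},{q,s,u},{s,t,u}} U345={{r,u},{t,u},{r,s,u},{s,t,u}} U346={{t,u},{r,s,u},{s,t,u}} U356={{t},{r,s},{s,t},{t,u},{p,r,s},{r,s,u},{s,t,u}} U456={{t,u},{q,s,u},{r,s,u},{s,t,u}}
  U1245={{q,u},{q,s,u}} U1246={{q,s,u}} U1256={{q,s},{q,s,u}} U1456={{q,s,u}} U2345={{t,u},{s,t,u}} U2346={{t,u},{s,t,u}} U2356={{t},{s,t},{t,u},{s,t,u}} U2456={{t,u},{q,s,u},{s,t,u}} U3456={{t,u},{r,s,u},{s,t,u}}
  U12456={{q,s,u}} U23456={{t,u},{s,t,u}}
C dims 6,14,16,9; δ0: rk_F7 5; δ1: rk_F7 9; δ2: rk_F7 7
degree 0: 6−5−0 = 1 → Ȟ^0 ≅ Z/7
degree 1: 14−9−5 = 0 → Ȟ^1 ≅ 0
degree 2: 16−7−9 = 0 → Ȟ^2 ≅ 0

Ȟ^0 = Z/7, Ȟ^1 = 0 and Ȟ^2 = 0


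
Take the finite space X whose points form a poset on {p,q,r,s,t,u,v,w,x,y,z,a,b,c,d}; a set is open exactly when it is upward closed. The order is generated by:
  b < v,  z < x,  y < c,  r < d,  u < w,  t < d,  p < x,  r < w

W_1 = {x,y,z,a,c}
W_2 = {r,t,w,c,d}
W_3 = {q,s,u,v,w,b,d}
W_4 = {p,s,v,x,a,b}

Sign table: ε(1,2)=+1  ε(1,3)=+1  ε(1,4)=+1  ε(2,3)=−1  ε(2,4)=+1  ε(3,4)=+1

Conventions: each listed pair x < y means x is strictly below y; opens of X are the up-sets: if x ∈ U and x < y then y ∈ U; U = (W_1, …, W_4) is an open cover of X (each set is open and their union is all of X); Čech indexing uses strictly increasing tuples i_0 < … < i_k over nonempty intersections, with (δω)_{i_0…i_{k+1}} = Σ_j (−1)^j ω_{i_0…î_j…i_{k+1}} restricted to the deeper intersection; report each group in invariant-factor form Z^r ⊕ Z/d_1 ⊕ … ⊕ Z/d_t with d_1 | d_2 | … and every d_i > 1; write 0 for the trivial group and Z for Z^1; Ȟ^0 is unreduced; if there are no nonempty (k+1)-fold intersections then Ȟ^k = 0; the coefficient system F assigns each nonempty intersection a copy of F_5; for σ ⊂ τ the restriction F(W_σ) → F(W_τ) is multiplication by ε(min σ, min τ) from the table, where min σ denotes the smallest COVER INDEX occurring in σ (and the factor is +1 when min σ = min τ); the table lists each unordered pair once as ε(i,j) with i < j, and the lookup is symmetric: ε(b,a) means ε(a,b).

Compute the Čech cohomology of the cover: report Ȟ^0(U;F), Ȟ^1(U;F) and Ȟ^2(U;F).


Ȟ^0 ≅ 0, Ȟ^1 ≅ 0, Ȟ^2 ≅ 0

nonempty overlaps:
  W12={c} W14={x,a} W23={w,d} W34={s,v,b}
C dims 4,4; δ0: rk_F5 4
degree 0: 4−4−0 = 0 → Ȟ^0 ≅ 0
degree 1: 4−0−4 = 0 → Ȟ^1 ≅ 0
degree 2: 0−0−0 = 0 → Ȟ^2 ≅ 0


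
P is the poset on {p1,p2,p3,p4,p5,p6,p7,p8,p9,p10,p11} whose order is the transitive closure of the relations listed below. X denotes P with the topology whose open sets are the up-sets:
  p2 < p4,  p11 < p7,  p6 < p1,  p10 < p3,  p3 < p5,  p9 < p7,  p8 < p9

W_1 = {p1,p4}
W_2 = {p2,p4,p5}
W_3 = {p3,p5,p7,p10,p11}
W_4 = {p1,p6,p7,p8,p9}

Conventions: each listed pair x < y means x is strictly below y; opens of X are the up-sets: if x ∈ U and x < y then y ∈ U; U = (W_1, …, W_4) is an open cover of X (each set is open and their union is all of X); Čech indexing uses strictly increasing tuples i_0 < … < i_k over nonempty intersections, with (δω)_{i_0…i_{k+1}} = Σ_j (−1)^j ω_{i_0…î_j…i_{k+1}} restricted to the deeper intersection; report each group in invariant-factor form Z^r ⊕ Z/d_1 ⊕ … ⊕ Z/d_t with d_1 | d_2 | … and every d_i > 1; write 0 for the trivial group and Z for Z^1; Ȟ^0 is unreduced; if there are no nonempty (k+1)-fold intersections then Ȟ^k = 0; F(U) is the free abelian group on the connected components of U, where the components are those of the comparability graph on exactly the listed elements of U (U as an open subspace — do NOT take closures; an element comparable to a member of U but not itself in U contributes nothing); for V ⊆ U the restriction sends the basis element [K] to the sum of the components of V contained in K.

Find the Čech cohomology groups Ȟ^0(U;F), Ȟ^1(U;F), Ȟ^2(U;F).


cover nerve:
  W12={p4} W14={p1} W23={p5} W34={p7}
components per intersection:
  W1: {p1} {p4}
  W2: {p2,p4} {p5}
  W3: {p3,p5,p10} {p7,p11}
  W4: {p1,p6} {p7,p8,p9}
  W12: {p4}
  W14: {p1}
  W23: {p5}
  W34: {p7}
C dims 8,4; δ0: rk 4, SNF 1^4
Ȟ^0: (8−4)−0=4 ⇒ Z^4
Ȟ^1: (4−0)−4=0 ⇒ 0
Ȟ^2: (0−0)−0=0 ⇒ 0

Ȟ^0 ≅ Z^4, Ȟ^1 ≅ 0, Ȟ^2 ≅ 0


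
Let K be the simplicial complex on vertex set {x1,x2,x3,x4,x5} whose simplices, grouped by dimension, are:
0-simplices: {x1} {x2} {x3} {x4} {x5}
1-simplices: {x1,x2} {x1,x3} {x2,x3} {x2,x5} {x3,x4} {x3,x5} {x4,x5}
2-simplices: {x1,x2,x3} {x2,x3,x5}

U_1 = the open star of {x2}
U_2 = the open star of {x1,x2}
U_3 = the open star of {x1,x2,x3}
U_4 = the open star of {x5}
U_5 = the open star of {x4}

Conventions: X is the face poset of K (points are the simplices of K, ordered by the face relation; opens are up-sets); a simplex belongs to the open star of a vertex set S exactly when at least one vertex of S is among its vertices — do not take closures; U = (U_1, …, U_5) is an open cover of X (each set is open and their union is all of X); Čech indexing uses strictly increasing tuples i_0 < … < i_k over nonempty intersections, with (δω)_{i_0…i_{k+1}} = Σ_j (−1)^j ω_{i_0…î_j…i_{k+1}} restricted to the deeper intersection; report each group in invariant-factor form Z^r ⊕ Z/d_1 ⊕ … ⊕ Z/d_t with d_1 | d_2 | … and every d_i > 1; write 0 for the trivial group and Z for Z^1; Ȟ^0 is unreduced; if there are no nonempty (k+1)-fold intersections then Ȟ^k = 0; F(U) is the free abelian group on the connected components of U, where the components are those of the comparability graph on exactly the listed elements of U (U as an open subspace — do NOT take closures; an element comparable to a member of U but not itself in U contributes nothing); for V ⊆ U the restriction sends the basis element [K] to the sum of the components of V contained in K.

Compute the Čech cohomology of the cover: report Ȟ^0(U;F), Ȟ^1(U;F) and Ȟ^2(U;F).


Ȟ^0(U;F) ≅ Z; Ȟ^1(U;F) ≅ Z; Ȟ^2(U;F) ≅ 0

nonempty overlaps:
  U1={{x2},{x1,x2},{x2,x3},{x2,x5},{x1,x2,x3},{x2,x3,x5}} U2={{x1},{x2},{x1,x2},{x1,x3},{x2,x3},{x2,x5},{x1,x2,x3},{x2,x3,x5}} U3={{x1},{x2},{x3},{x1,x2},{x1,x3},{x2,x3},{x2,x5},{x3,x4},{x3,x5},{x1,x2,x3},{x2,x3,x5}} U4={{x5},{x2,x5},{x3,x5},{x4,x5},{x2,x3,x5}} U5={{x4},{x3,x4},{x4,x5}}
  U12={{x2},{x1,x2},{x2,x3},{x2,x5},{x1,x2,x3},{x2,x3,x5}} U13={{x2},{x1,x2},{x2,x3},{x2,x5},{x1,x2,x3},{x2,x3,x5}} U14={{x2,x5},{x2,x3,x5}} U23={{x1},{x2},{x1,x2},{x1,x3},{x2,x3},{x2,x5},{x1,x2,x3},{x2,x3,x5}} U24={{x2,x5},{x2,x3,x5}} U34={{x2,x5},{x3,x5},{x2,x3,x5}} U35={{x3,x4}} U45={{x4,x5}}
  U123={{x2},{x1,x2},{x2,x3},{x2,x5},{x1,x2,x3},{x2,x3,x5}} U124={{x2,x5},{x2,x3,x5}} U134={{x2,x5},{x2,x3,x5}} U234={{x2,x5},{x2,x3,x5}}
  U1234={{x2,x5},{x2,x3,x5}}
components per intersection:
  U1: {{x2},{x1,x2},{x2,x3},{x2,x5},{x1,x2,x3},{x2,x3,x5}}
  U2: {{x1},{x2},{x1,x2},{x1,x3},{x2,x3},{x2,x5},{x1,x2,x3},{x2,x3,x5}}
  U3: {{x1},{x2},{x3},{x1,x2},{x1,x3},{x2,x3},{x2,x5},{x3,x4},{x3,x5},{x1,x2,x3},{x2,x3,x5}}
  U4: {{x5},{x2,x5},{x3,x5},{x4,x5},{x2,x3,x5}}
  U5: {{x4},{x3,x4},{x4,x5}}
  U12: {{x2},{x1,x2},{x2,x3},{x2,x5},{x1,x2,x3},{x2,x3,x5}}
  U13: {{x2},{x1,x2},{x2,x3},{x2,x5},{x1,x2,x3},{x2,x3,x5}}
  U14: {{x2,x5},{x2,x3,x5}}
  U23: {{x1},{x2},{x1,x2},{x1,x3},{x2,x3},{x2,x5},{x1,x2,x3},{x2,x3,x5}}
  U24: {{x2,x5},{x2,x3,x5}}
  U34: {{x2,x5},{x3,x5},{x2,x3,x5}}
  U35: {{x3,x4}}
  U45: {{x4,x5}}
  U123: {{x2},{x1,x2},{x2,x3},{x2,x5},{x1,x2,x3},{x2,x3,x5}}
  U124: {{x2,x5},{x2,x3,x5}}
  U134: {{x2,x5},{x2,x3,x5}}
  U234: {{x2,x5},{x2,x3,x5}}
  U1234: {{x2,x5},{x2,x3,x5}}
C dims 5,8,4,1; δ0: rk 4, SNF 1^4; δ1: rk 3, SNF 1^3; δ2: rk 1, SNF 1^1
degree 0: 5−4−0 = 1 → Ȟ^0 ≅ Z
degree 1: 8−3−4 = 1 → Ȟ^1 ≅ Z
degree 2: 4−1−3 = 0 → Ȟ^2 ≅ 0
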